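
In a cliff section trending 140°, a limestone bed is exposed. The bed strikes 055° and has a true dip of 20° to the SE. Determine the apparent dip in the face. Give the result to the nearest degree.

20°

The strike is 055° and the section trends 140°; the acute angle between them is β = 85°.
tan α = tan 20° × sin 85° = 0.3640 × 0.9962 = 0.3626
α = arctan(0.3626) = 19.93°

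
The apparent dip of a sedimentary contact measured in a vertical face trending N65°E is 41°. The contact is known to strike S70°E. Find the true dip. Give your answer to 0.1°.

The section is 45° from the strike.
tan(true dip) = tan 41° / sin 45° = 1.2294
true dip = arctan 1.2294 = 50.87°

50.9°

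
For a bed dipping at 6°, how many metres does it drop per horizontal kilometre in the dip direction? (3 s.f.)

drop per km = 1000 × tan 6° = 1000 × 0.1051

105 m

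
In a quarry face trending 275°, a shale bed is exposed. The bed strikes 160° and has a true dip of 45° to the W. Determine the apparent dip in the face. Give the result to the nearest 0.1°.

The strike is 160° and the section trends 275°; the acute angle between them is β = 65°.
tan(apparent dip) = tan 45° · sin 65° = 0.9063
apparent dip = arctan 0.9063 = 42.19°

42.2°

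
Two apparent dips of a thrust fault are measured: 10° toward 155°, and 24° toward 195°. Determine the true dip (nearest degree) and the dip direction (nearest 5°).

The two traces are lines in the plane: v₁ = (sin 155°·cos 10°, cos 155°·cos 10°, −sin 10°), v₂ = (sin 195°·cos 24°, cos 195°·cos 24°, −sin 24°).
The plane normal is n = v₁ × v₂ ∝ (-0.210, -0.210, 0.578).
True dip = arccos(n_z / |n|) = arccos(0.8895) = 27.2°.
Dip direction = azimuth of (n_x, n_y) = atan2(-0.210, -0.210) = 225°.

true dip 27°, dip direction 225°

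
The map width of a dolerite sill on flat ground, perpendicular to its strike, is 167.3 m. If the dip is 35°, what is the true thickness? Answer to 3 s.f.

96.0 m

True thickness t = w · sin(dip) = 167.3 × sin 35°
t = 167.3 × 0.5736 = 95.959 m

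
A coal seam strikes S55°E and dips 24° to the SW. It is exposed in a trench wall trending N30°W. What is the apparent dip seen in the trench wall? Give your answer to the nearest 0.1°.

10.7°

The strike is S55°E and the section trends N30°W; the acute angle between them is β = 25°.
tan(apparent dip) = tan 24° · sin 25° = 0.1882
α = arctan(0.1882) = 10.66°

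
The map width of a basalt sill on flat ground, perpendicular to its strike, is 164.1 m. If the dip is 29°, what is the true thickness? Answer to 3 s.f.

79.6 m

True thickness t = w · sin(dip) = 164.1 × sin 29°
t = 164.1 × 0.4848 = 79.557 m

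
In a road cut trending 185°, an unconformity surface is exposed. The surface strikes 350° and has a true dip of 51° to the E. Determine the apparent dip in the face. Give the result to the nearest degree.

The strike is 350° and the section trends 185°; the acute angle between them is β = 15°.
tan(apparent dip) = tan 51° · sin 15° = 0.3196
α = arctan(0.3196) = 17.72°

18°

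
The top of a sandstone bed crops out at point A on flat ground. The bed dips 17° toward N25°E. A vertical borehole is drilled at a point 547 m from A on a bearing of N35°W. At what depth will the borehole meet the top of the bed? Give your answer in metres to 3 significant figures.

83.6 m

The hole lies 60° from the dip direction, so the down-dip offset is 547 × cos 60° = 273.50 m.
Depth = down-dip offset × tan(dip) = 273.50 × tan 17° = 273.50 × 0.3057
Depth = 83.62 m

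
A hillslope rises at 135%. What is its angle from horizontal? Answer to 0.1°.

tan θ = 135/100 = 1.3500
θ = arctan(1.3500) = 53.47°

53.5°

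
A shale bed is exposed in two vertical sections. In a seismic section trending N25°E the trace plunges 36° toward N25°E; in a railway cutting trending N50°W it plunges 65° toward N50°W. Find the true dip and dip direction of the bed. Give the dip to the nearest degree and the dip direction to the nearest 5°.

true dip 65°, dip direction 315°

Represent each trace as a vector plunging at its apparent dip toward its trend (east-north-up frame): v₁ = (0.342, 0.733, -0.588), v₂ = (-0.324, 0.272, -0.906).
The plane normal is n = v₁ × v₂ ∝ (-0.505, 0.500, 0.330).
True dip = arccos(n_z / |n|) = arccos(0.4214) = 65.1°.
The horizontal component of n points toward azimuth atan2(n_x, n_y) = 315°, the dip direction.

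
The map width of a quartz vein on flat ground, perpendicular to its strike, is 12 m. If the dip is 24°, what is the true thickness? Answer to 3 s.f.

True thickness t = w · sin(dip) = 12 × sin 24°
t = 12 × 0.4067 = 4.881 m

4.88 m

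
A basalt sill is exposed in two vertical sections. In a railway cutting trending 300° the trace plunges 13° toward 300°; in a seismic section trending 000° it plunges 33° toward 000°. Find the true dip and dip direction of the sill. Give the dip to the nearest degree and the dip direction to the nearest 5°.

true dip 33°, dip direction 010°

The two traces are lines in the plane: v₁ = (sin 300°·cos 13°, cos 300°·cos 13°, −sin 13°), v₂ = (sin 0°·cos 33°, cos 0°·cos 33°, −sin 33°).
n = v₁ × v₂ = (0.077, 0.460, 0.708) (taken with n_z > 0).
Dip δ = arctan(|n_h|/n_z) = arctan(0.466/0.708) = 33.4°.
Dip direction = atan2(0.077, 0.460) = 9° (azimuth of n's horizontal projection).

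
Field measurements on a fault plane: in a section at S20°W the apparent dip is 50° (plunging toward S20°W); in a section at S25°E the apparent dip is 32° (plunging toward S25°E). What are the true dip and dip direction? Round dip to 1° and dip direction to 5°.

Each apparent-dip line lies in the plane. As unit vectors (x east, y north, z up), v₁ plunges 50°→S20°W and v₂ plunges 32°→S25°E.
Cross product v₁ × v₂ gives the pole to the plane: n ∝ (-0.269, -0.391, 0.385).
True dip = arccos(n_z / |n|) = arccos(0.6305) = 50.9°.
Dip direction = atan2(-0.269, -0.391) = 214° (azimuth of n's horizontal projection).

true dip 51°, dip direction 215°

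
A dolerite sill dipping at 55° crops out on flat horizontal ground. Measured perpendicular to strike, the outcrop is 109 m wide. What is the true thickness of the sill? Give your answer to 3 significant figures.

True thickness t = w · sin(dip) = 109 × sin 55°
t = 109 × 0.8192 = 89.288 m

89.3 m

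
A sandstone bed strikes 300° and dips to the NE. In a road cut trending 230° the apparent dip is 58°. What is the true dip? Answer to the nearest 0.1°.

β = acute angle between strike 300° and section 230° = 70°.
tan(true dip) = tan 58° / sin 70° = 1.7030
δ = arctan(1.7030) = 59.58°

59.6°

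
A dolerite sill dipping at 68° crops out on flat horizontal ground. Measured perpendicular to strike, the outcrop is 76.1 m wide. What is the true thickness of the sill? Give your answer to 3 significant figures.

True thickness t = w · sin(dip) = 76.1 × sin 68°
t = 76.1 × 0.9272 = 70.559 m

70.6 m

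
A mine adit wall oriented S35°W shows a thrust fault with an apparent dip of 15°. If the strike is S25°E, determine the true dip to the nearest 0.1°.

β = acute angle between strike S25°E and section S35°W = 60°.
tan(true dip) = tan 15° / sin 60° = 0.3094
δ = arctan(0.3094) = 17.19°

17.2°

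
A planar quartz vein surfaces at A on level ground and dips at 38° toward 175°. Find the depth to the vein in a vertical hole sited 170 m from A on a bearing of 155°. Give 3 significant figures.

125 m

The hole lies 20° from the dip direction, so the down-dip offset is 170 × cos 20° = 159.75 m.
Depth = down-dip offset × tan(dip) = 159.75 × tan 38° = 159.75 × 0.7813
Depth = 124.81 m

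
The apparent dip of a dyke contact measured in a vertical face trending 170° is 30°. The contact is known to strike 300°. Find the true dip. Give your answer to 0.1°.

β = acute angle between strike 300° and section 170° = 50°.
tan δ = tan α / sin β = tan 30° / sin 50° = 0.5774 / 0.7660 = 0.7537
true dip = arctan 0.7537 = 37.00°

37.0°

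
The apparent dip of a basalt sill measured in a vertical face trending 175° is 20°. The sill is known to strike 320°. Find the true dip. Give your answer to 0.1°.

32.4°

β = acute angle between strike 320° and section 175° = 35°.
tan δ = tan α / sin β = tan 20° / sin 35° = 0.3640 / 0.5736 = 0.6346
δ = arctan(0.6346) = 32.40°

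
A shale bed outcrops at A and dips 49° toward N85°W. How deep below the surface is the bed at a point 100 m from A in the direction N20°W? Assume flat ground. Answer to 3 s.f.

The hole lies 65° from the dip direction, so the down-dip offset is 100 × cos 65° = 42.26 m.
Depth = down-dip offset × tan(dip) = 42.26 × tan 49° = 42.26 × 1.1504
Depth = 48.62 m

48.6 m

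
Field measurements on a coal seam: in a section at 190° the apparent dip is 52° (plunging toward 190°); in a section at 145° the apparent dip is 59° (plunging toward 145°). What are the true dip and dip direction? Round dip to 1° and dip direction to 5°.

true dip 59°, dip direction 150°

Represent each trace as a vector plunging at its apparent dip toward its trend (east-north-up frame): v₁ = (-0.107, -0.606, -0.788), v₂ = (0.295, -0.422, -0.857).
n = v₁ × v₂ = (0.187, -0.324, 0.224) (taken with n_z > 0).
True dip = arccos(n_z / |n|) = arccos(0.5136) = 59.1°.
Dip direction = azimuth of (n_x, n_y) = atan2(0.187, -0.324) = 150°.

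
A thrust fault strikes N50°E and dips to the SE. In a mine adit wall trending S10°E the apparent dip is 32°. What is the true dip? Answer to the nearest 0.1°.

The section is 60° from the strike.
tan δ = tan α / sin β = tan 32° / sin 60° = 0.6249 / 0.8660 = 0.7215
true dip = arctan 0.7215 = 35.81°

35.8°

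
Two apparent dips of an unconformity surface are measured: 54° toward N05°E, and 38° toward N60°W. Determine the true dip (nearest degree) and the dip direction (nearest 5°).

true dip 54°, dip direction 355°

Each apparent-dip line lies in the plane. As unit vectors (x east, y north, z up), v₁ plunges 54°→N05°E and v₂ plunges 38°→N60°W.
n = v₁ × v₂ = (-0.042, 0.584, 0.420) (taken with n_z > 0).
True dip = arccos(n_z / |n|) = arccos(0.5829) = 54.3°.
The horizontal component of n points toward azimuth atan2(n_x, n_y) = 356°, the dip direction.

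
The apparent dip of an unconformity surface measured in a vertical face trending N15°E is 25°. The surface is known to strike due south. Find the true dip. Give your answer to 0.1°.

61.0°

β = acute angle between strike due south and section N15°E = 15°.
tan δ = tan α / sin β = tan 25° / sin 15° = 0.4663 / 0.2588 = 1.8017
true dip = arctan 1.8017 = 60.97°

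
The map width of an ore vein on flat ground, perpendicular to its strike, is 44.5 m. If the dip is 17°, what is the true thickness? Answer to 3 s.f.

True thickness t = w · sin(dip) = 44.5 × sin 17°
t = 44.5 × 0.2924 = 13.011 m

13.0 m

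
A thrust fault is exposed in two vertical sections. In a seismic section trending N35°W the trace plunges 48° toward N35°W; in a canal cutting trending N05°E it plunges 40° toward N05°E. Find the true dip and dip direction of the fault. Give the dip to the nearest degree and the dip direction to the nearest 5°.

The two traces are lines in the plane: v₁ = (sin 325°·cos 48°, cos 325°·cos 48°, −sin 48°), v₂ = (sin 5°·cos 40°, cos 5°·cos 40°, −sin 40°).
n = v₁ × v₂ = (-0.215, 0.296, 0.329) (taken with n_z > 0).
Dip δ = arctan(|n_h|/n_z) = arctan(0.366/0.329) = 48.0°.
Dip direction = atan2(-0.215, 0.296) = 324° (azimuth of n's horizontal projection).

true dip 48°, dip direction 325°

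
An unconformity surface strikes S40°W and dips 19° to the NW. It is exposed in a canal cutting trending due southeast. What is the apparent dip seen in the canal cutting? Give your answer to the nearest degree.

The strike is S40°W and the section trends due southeast; the acute angle between them is β = 85°.
tan(apparent dip) = tan 19° · sin 85° = 0.3430
α = arctan(0.3430) = 18.93°

19°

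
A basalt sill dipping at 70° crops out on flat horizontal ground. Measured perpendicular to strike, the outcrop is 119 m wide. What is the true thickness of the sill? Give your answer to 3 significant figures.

True thickness t = w · sin(dip) = 119 × sin 70°
t = 119 × 0.9397 = 111.823 m

112 m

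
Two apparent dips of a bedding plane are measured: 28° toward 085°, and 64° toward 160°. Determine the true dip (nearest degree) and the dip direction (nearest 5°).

true dip 64°, dip direction 160°

Each apparent-dip line lies in the plane. As unit vectors (x east, y north, z up), v₁ plunges 28°→085° and v₂ plunges 64°→160°.
The plane normal is n = v₁ × v₂ ∝ (0.263, -0.720, 0.374).
tan δ = √(n_x²+n_y²)/n_z = 0.767/0.374, so δ = 64.0°.
Dip direction = azimuth of (n_x, n_y) = atan2(0.263, -0.720) = 160°.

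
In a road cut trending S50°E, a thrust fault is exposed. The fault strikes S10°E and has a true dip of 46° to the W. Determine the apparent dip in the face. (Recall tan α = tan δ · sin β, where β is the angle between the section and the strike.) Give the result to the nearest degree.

The strike is S10°E and the section trends S50°E; the acute angle between them is β = 40°.
tan(apparent dip) = tan 46° · sin 40° = 0.6656
α = arctan(0.6656) = 33.65°

34°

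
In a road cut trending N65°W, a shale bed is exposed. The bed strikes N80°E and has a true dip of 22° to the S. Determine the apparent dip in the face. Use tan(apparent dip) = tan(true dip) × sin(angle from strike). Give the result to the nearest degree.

13°

The section lies 35° from the strike.
tan α = tan 22° × sin 35° = 0.4040 × 0.5736 = 0.2317
apparent dip = arctan 0.2317 = 13.05°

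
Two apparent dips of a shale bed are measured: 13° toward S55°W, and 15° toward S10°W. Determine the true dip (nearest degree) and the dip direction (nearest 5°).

true dip 15°, dip direction 200°

Each apparent-dip line lies in the plane. As unit vectors (x east, y north, z up), v₁ plunges 13°→S55°W and v₂ plunges 15°→S10°W.
The plane normal is n = v₁ × v₂ ∝ (-0.069, -0.169, 0.666).
Dip δ = arctan(|n_h|/n_z) = arctan(0.183/0.666) = 15.3°.
Dip direction = atan2(-0.069, -0.169) = 202° (azimuth of n's horizontal projection).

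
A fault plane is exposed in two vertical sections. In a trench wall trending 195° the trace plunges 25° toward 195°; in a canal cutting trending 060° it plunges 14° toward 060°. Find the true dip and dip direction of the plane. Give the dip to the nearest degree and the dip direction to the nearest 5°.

true dip 43°, dip direction 135°

Represent each trace as a vector plunging at its apparent dip toward its trend (east-north-up frame): v₁ = (-0.235, -0.875, -0.423), v₂ = (0.840, 0.485, -0.242).
The plane normal is n = v₁ × v₂ ∝ (0.417, -0.412, 0.622).
True dip = arccos(n_z / |n|) = arccos(0.7278) = 43.3°.
Dip direction = azimuth of (n_x, n_y) = atan2(0.417, -0.412) = 135°.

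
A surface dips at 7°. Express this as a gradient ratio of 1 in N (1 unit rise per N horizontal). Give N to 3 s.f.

1 : N means tan θ = 1/N, so N = 1/tan 7° = 1/0.1228

1 in 8.14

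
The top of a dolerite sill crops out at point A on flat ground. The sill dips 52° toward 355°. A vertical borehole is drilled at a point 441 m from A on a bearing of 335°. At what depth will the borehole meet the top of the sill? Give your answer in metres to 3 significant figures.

The hole lies 20° from the dip direction, so the down-dip offset is 441 × cos 20° = 414.40 m.
Depth = down-dip offset × tan(dip) = 414.40 × tan 52° = 414.40 × 1.2799
Depth = 530.41 m

530 m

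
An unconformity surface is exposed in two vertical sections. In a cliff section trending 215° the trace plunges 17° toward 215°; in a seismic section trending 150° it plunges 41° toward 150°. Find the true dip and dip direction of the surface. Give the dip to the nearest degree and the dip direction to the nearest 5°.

Represent each trace as a vector plunging at its apparent dip toward its trend (east-north-up frame): v₁ = (-0.549, -0.783, -0.292), v₂ = (0.377, -0.654, -0.656).
Cross product v₁ × v₂ gives the pole to the plane: n ∝ (0.323, -0.470, 0.654).
tan δ = √(n_x²+n_y²)/n_z = 0.570/0.654, so δ = 41.1°.
Dip direction = azimuth of (n_x, n_y) = atan2(0.323, -0.470) = 146°.

true dip 41°, dip direction 145°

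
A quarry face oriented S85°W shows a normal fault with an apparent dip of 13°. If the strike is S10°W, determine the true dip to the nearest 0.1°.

β = acute angle between strike S10°W and section S85°W = 75°.
tan(true dip) = tan 13° / sin 75° = 0.2390
true dip = arctan 0.2390 = 13.44°

13.4°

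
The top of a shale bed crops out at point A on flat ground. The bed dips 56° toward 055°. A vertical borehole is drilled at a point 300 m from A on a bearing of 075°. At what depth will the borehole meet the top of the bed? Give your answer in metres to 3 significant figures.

The hole lies 20° from the dip direction, so the down-dip offset is 300 × cos 20° = 281.91 m.
Depth = down-dip offset × tan(dip) = 281.91 × tan 56° = 281.91 × 1.4826
Depth = 417.95 m

418 m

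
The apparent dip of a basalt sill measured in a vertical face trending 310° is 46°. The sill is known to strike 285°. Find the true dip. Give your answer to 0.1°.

β = acute angle between strike 285° and section 310° = 25°.
tan δ = tan α / sin β = tan 46° / sin 25° = 1.0355 / 0.4226 = 2.4503
δ = arctan(2.4503) = 67.80°

67.8°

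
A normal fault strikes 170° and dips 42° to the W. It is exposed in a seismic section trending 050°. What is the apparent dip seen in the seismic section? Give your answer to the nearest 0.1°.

The section lies 60° from the strike.
tan(apparent dip) = tan 42° · sin 60° = 0.7798
α = arctan(0.7798) = 37.95°

37.9°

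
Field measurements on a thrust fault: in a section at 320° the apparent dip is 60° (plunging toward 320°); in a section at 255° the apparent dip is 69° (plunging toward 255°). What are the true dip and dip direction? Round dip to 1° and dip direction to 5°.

true dip 70°, dip direction 270°

Represent each trace as a vector plunging at its apparent dip toward its trend (east-north-up frame): v₁ = (-0.321, 0.383, -0.866), v₂ = (-0.346, -0.093, -0.934).
n = v₁ × v₂ = (-0.438, -0.000, 0.162) (taken with n_z > 0).
True dip = arccos(n_z / |n|) = arccos(0.3477) = 69.7°.
The horizontal component of n points toward azimuth atan2(n_x, n_y) = 270°, the dip direction.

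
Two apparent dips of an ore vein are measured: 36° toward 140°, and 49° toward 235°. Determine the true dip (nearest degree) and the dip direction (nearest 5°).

true dip 55°, dip direction 200°

Each apparent-dip line lies in the plane. As unit vectors (x east, y north, z up), v₁ plunges 36°→140° and v₂ plunges 49°→235°.
Cross product v₁ × v₂ gives the pole to the plane: n ∝ (-0.247, -0.708, 0.529).
Dip δ = arctan(|n_h|/n_z) = arctan(0.750/0.529) = 54.8°.
The horizontal component of n points toward azimuth atan2(n_x, n_y) = 199°, the dip direction.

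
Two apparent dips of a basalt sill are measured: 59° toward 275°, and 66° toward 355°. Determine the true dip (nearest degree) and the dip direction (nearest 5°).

Represent each trace as a vector plunging at its apparent dip toward its trend (east-north-up frame): v₁ = (-0.513, 0.045, -0.857), v₂ = (-0.035, 0.405, -0.914).
The plane normal is n = v₁ × v₂ ∝ (-0.306, 0.438, 0.206).
tan δ = √(n_x²+n_y²)/n_z = 0.535/0.206, so δ = 68.9°.
The horizontal component of n points toward azimuth atan2(n_x, n_y) = 325°, the dip direction.

true dip 69°, dip direction 325°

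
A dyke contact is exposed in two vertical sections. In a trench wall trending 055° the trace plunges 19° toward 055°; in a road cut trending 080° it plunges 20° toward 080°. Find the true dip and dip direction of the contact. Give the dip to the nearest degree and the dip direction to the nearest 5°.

true dip 20°, dip direction 075°

Represent each trace as a vector plunging at its apparent dip toward its trend (east-north-up frame): v₁ = (0.775, 0.542, -0.326), v₂ = (0.925, 0.163, -0.342).
The plane normal is n = v₁ × v₂ ∝ (0.132, 0.036, 0.375).
tan δ = √(n_x²+n_y²)/n_z = 0.137/0.375, so δ = 20.1°.
The horizontal component of n points toward azimuth atan2(n_x, n_y) = 75°, the dip direction.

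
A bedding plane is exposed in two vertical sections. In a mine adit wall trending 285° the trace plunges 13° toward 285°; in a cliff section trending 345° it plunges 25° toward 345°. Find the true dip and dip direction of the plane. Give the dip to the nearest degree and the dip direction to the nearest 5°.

Represent each trace as a vector plunging at its apparent dip toward its trend (east-north-up frame): v₁ = (-0.941, 0.252, -0.225), v₂ = (-0.235, 0.875, -0.423).
The plane normal is n = v₁ × v₂ ∝ (-0.090, 0.345, 0.765).
tan δ = √(n_x²+n_y²)/n_z = 0.357/0.765, so δ = 25.0°.
The horizontal component of n points toward azimuth atan2(n_x, n_y) = 345°, the dip direction.

true dip 25°, dip direction 345°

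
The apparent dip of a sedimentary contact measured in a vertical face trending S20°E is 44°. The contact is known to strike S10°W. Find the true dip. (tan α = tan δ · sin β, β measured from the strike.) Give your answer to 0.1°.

62.6°

β = acute angle between strike S10°W and section S20°E = 30°.
tan(true dip) = tan 44° / sin 30° = 1.9314
δ = arctan(1.9314) = 62.63°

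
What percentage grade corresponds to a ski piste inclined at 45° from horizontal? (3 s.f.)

100%

grade % = 100 × tan 45° = 100 × 1.0000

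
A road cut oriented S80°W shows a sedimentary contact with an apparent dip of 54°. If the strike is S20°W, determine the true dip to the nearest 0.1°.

The section is 60° from the strike.
tan(true dip) = tan 54° / sin 60° = 1.5893
δ = arctan(1.5893) = 57.82°

57.8°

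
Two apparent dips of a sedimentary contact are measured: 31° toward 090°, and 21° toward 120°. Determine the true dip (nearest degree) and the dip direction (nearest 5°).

true dip 33°, dip direction 065°

Represent each trace as a vector plunging at its apparent dip toward its trend (east-north-up frame): v₁ = (0.857, 0.000, -0.515), v₂ = (0.809, -0.467, -0.358).
n = v₁ × v₂ = (0.240, 0.109, 0.400) (taken with n_z > 0).
True dip = arccos(n_z / |n|) = arccos(0.8346) = 33.4°.
Dip direction = azimuth of (n_x, n_y) = atan2(0.240, 0.109) = 66°.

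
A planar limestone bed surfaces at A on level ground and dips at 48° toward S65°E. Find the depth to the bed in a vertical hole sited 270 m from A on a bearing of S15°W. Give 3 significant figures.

The hole lies 80° from the dip direction, so the down-dip offset is 270 × cos 80° = 46.89 m.
Depth = down-dip offset × tan(dip) = 46.89 × tan 48° = 46.89 × 1.1106
Depth = 52.07 m

52.1 m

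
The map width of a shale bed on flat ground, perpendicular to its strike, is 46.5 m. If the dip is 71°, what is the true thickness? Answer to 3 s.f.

44.0 m

True thickness t = w · sin(dip) = 46.5 × sin 71°
t = 46.5 × 0.9455 = 43.967 m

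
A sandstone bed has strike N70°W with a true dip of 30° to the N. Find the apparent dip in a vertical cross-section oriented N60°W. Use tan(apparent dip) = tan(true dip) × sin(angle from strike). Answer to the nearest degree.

6°

The strike is N70°W and the section trends N60°W; the acute angle between them is β = 10°.
tan α = tan 30° × sin 10° = 0.5774 × 0.1736 = 0.1003
apparent dip = arctan 0.1003 = 5.73°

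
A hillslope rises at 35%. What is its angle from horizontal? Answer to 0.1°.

tan θ = 35/100 = 0.3500
θ = arctan(0.3500) = 19.29°

19.3°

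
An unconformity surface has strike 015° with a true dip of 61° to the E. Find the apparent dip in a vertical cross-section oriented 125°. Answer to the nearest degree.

The strike is 015° and the section trends 125°; the acute angle between them is β = 70°.
tan(apparent dip) = tan 61° · sin 70° = 1.6953
α = arctan(1.6953) = 59.46°

59°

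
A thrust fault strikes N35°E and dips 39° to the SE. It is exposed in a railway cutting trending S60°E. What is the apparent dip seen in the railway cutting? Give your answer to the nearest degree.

39°

The section lies 85° from the strike.
tan(apparent dip) = tan 39° · sin 85° = 0.8067
α = arctan(0.8067) = 38.89°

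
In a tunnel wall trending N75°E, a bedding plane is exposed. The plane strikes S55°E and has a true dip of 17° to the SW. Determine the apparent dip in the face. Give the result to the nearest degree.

The strike is S55°E and the section trends N75°E; the acute angle between them is β = 50°.
tan(apparent dip) = tan 17° · sin 50° = 0.2342
α = arctan(0.2342) = 13.18°

13°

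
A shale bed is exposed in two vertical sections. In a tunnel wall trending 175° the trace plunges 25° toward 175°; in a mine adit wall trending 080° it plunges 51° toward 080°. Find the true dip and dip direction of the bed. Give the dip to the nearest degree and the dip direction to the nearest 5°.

Represent each trace as a vector plunging at its apparent dip toward its trend (east-north-up frame): v₁ = (0.079, -0.903, -0.423), v₂ = (0.620, 0.109, -0.777).
n = v₁ × v₂ = (0.748, -0.201, 0.568) (taken with n_z > 0).
Dip δ = arctan(|n_h|/n_z) = arctan(0.774/0.568) = 53.7°.
The horizontal component of n points toward azimuth atan2(n_x, n_y) = 105°, the dip direction.

true dip 54°, dip direction 105°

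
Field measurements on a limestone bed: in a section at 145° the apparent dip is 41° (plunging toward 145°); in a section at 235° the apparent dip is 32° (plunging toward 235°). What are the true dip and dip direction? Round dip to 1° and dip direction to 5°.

The two traces are lines in the plane: v₁ = (sin 145°·cos 41°, cos 145°·cos 41°, −sin 41°), v₂ = (sin 235°·cos 32°, cos 235°·cos 32°, −sin 32°).
Cross product v₁ × v₂ gives the pole to the plane: n ∝ (-0.008, -0.685, 0.640).
True dip = arccos(n_z / |n|) = arccos(0.6826) = 47.0°.
Dip direction = atan2(-0.008, -0.685) = 181° (azimuth of n's horizontal projection).

true dip 47°, dip direction 180°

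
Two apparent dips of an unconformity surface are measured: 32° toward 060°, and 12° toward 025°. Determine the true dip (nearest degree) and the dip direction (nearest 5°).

true dip 39°, dip direction 100°

Represent each trace as a vector plunging at its apparent dip toward its trend (east-north-up frame): v₁ = (0.734, 0.424, -0.530), v₂ = (0.413, 0.887, -0.208).
n = v₁ × v₂ = (0.382, -0.066, 0.476) (taken with n_z > 0).
tan δ = √(n_x²+n_y²)/n_z = 0.387/0.476, so δ = 39.1°.
The horizontal component of n points toward azimuth atan2(n_x, n_y) = 100°, the dip direction.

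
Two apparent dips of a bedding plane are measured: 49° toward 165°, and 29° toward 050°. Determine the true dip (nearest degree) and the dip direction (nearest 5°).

true dip 58°, dip direction 120°

Represent each trace as a vector plunging at its apparent dip toward its trend (east-north-up frame): v₁ = (0.170, -0.634, -0.755), v₂ = (0.670, 0.562, -0.485).
The plane normal is n = v₁ × v₂ ∝ (0.732, -0.423, 0.520).
True dip = arccos(n_z / |n|) = arccos(0.5240) = 58.4°.
Dip direction = atan2(0.732, -0.423) = 120° (azimuth of n's horizontal projection).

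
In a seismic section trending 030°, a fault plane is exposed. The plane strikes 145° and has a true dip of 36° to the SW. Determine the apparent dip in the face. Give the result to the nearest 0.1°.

The strike is 145° and the section trends 030°; the acute angle between them is β = 65°.
tan α = tan 36° × sin 65° = 0.7265 × 0.9063 = 0.6585
α = arctan(0.6585) = 33.36°

33.4°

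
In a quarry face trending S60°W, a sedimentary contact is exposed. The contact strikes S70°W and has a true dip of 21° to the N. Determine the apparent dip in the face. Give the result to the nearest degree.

The section lies 10° from the strike.
tan(apparent dip) = tan 21° · sin 10° = 0.0667
apparent dip = arctan 0.0667 = 3.81°

4°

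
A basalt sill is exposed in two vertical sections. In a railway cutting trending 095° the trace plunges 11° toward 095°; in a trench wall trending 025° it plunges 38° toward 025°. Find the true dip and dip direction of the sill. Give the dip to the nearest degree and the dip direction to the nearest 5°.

Represent each trace as a vector plunging at its apparent dip toward its trend (east-north-up frame): v₁ = (0.978, -0.086, -0.191), v₂ = (0.333, 0.714, -0.616).
The plane normal is n = v₁ × v₂ ∝ (0.189, 0.539, 0.727).
tan δ = √(n_x²+n_y²)/n_z = 0.571/0.727, so δ = 38.1°.
Dip direction = atan2(0.189, 0.539) = 19° (azimuth of n's horizontal projection).

true dip 38°, dip direction 020°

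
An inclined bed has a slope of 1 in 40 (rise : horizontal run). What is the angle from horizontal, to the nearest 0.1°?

1.4°

tan θ = 1/40 = 0.0250
θ = arctan(0.0250) = 1.43°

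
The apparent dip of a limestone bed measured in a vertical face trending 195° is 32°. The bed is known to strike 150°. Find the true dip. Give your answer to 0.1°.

β = acute angle between strike 150° and section 195° = 45°.
tan(true dip) = tan 32° / sin 45° = 0.8837
δ = arctan(0.8837) = 41.47°

41.5°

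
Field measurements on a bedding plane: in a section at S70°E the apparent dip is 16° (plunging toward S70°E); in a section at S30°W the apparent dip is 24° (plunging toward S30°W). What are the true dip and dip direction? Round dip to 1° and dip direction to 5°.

true dip 30°, dip direction 170°

Represent each trace as a vector plunging at its apparent dip toward its trend (east-north-up frame): v₁ = (0.903, -0.329, -0.276), v₂ = (-0.457, -0.791, -0.407).
Cross product v₁ × v₂ gives the pole to the plane: n ∝ (0.084, -0.493, 0.865).
True dip = arccos(n_z / |n|) = arccos(0.8655) = 30.1°.
Dip direction = atan2(0.084, -0.493) = 170° (azimuth of n's horizontal projection).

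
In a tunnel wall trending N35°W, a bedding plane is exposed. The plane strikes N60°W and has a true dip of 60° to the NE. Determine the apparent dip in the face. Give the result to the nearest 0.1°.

36.2°

Angle between strike (N60°W) and section (N35°W): β = 25°.
tan(apparent dip) = tan 60° · sin 25° = 0.7320
α = arctan(0.7320) = 36.20°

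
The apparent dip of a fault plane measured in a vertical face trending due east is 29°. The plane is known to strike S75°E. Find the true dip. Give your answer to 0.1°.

The section is 15° from the strike.
tan δ = tan α / sin β = tan 29° / sin 15° = 0.5543 / 0.2588 = 2.1417
true dip = arctan 2.1417 = 64.97°

65.0°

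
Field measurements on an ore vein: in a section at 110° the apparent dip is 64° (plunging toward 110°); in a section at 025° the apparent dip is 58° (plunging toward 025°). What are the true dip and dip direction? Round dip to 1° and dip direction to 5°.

Each apparent-dip line lies in the plane. As unit vectors (x east, y north, z up), v₁ plunges 64°→110° and v₂ plunges 58°→025°.
n = v₁ × v₂ = (0.559, 0.148, 0.231) (taken with n_z > 0).
tan δ = √(n_x²+n_y²)/n_z = 0.578/0.231, so δ = 68.2°.
Dip direction = atan2(0.559, 0.148) = 75° (azimuth of n's horizontal projection).

true dip 68°, dip direction 075°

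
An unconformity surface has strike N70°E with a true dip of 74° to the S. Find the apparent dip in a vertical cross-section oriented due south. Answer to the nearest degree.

The section lies 70° from the strike.
tan(apparent dip) = tan 74° · sin 70° = 3.2771
α = arctan(3.2771) = 73.03°

73°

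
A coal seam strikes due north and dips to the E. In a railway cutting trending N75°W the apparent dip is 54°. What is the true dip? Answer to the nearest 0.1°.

54.9°

β = acute angle between strike due north and section N75°W = 75°.
tan δ = tan α / sin β = tan 54° / sin 75° = 1.3764 / 0.9659 = 1.4249
true dip = arctan 1.4249 = 54.94°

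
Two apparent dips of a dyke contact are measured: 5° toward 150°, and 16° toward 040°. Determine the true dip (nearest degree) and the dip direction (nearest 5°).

The two traces are lines in the plane: v₁ = (sin 150°·cos 5°, cos 150°·cos 5°, −sin 5°), v₂ = (sin 40°·cos 16°, cos 40°·cos 16°, −sin 16°).
Cross product v₁ × v₂ gives the pole to the plane: n ∝ (0.302, 0.083, 0.900).
True dip = arccos(n_z / |n|) = arccos(0.9444) = 19.2°.
The horizontal component of n points toward azimuth atan2(n_x, n_y) = 75°, the dip direction.

true dip 19°, dip direction 075°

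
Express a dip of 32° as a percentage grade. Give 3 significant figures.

62.5%

grade % = 100 × tan 32° = 100 × 0.6249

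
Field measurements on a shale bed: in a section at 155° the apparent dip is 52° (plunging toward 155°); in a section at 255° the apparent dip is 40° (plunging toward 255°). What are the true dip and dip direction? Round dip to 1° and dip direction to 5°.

true dip 59°, dip direction 195°

Represent each trace as a vector plunging at its apparent dip toward its trend (east-north-up frame): v₁ = (0.260, -0.558, -0.788), v₂ = (-0.740, -0.198, -0.643).
The plane normal is n = v₁ × v₂ ∝ (-0.202, -0.750, 0.464).
Dip δ = arctan(|n_h|/n_z) = arctan(0.777/0.464) = 59.1°.
Dip direction = azimuth of (n_x, n_y) = atan2(-0.202, -0.750) = 195°.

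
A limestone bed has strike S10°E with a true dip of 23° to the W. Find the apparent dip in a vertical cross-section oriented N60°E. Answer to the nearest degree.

22°

Angle between strike (S10°E) and section (N60°E): β = 70°.
tan α = tan 23° × sin 70° = 0.4245 × 0.9397 = 0.3989
α = arctan(0.3989) = 21.75°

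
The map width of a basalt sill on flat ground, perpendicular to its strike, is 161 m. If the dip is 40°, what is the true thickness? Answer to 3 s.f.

True thickness t = w · sin(dip) = 161 × sin 40°
t = 161 × 0.6428 = 103.489 m

103 m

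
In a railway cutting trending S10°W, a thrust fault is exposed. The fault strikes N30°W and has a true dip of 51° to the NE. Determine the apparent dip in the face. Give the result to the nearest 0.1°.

The section lies 40° from the strike.
tan α = tan 51° × sin 40° = 1.2349 × 0.6428 = 0.7938
apparent dip = arctan 0.7938 = 38.44°

38.4°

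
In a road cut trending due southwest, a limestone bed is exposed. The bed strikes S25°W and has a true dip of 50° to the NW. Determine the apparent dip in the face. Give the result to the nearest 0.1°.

22.2°

The section lies 20° from the strike.
tan(apparent dip) = tan 50° · sin 20° = 0.4076
apparent dip = arctan 0.4076 = 22.18°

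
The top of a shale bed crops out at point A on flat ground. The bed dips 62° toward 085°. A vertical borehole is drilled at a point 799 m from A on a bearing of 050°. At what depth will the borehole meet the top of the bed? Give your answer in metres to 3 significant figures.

The hole lies 35° from the dip direction, so the down-dip offset is 799 × cos 35° = 654.50 m.
Depth = down-dip offset × tan(dip) = 654.50 × tan 62° = 654.50 × 1.8807
Depth = 1230.94 m

1230 m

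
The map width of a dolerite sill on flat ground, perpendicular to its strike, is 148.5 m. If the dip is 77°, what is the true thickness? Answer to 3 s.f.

True thickness t = w · sin(dip) = 148.5 × sin 77°
t = 148.5 × 0.9744 = 144.694 m

145 m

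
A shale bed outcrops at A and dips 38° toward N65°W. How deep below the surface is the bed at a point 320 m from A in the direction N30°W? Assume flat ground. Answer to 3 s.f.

The hole lies 35° from the dip direction, so the down-dip offset is 320 × cos 35° = 262.13 m.
Depth = down-dip offset × tan(dip) = 262.13 × tan 38° = 262.13 × 0.7813
Depth = 204.80 m

205 m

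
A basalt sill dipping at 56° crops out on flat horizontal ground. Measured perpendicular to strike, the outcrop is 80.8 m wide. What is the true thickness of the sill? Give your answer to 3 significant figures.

67.0 m

True thickness t = w · sin(dip) = 80.8 × sin 56°
t = 80.8 × 0.8290 = 66.986 m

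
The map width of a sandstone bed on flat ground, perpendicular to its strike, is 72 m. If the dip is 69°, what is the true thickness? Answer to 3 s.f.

True thickness t = w · sin(dip) = 72 × sin 69°
t = 72 × 0.9336 = 67.218 m

67.2 m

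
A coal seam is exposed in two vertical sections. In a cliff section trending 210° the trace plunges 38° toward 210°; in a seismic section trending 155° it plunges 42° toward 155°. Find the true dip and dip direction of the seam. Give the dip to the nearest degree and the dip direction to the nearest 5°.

Represent each trace as a vector plunging at its apparent dip toward its trend (east-north-up frame): v₁ = (-0.394, -0.682, -0.616), v₂ = (0.314, -0.674, -0.669).
n = v₁ × v₂ = (0.042, -0.457, 0.480) (taken with n_z > 0).
tan δ = √(n_x²+n_y²)/n_z = 0.459/0.480, so δ = 43.7°.
Dip direction = atan2(0.042, -0.457) = 175° (azimuth of n's horizontal projection).

true dip 44°, dip direction 175°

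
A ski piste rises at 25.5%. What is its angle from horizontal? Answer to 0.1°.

14.3°

tan θ = 25.5/100 = 0.2550
θ = arctan(0.2550) = 14.31°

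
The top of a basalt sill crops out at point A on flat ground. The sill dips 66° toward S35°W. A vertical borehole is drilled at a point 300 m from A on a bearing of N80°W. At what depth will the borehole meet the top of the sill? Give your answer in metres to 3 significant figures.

The hole lies 65° from the dip direction, so the down-dip offset is 300 × cos 65° = 126.79 m.
Depth = down-dip offset × tan(dip) = 126.79 × tan 66° = 126.79 × 2.2460
Depth = 284.76 m

285 m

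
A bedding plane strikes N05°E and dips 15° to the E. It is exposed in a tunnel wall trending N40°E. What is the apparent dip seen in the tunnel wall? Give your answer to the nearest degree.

9°

The section lies 35° from the strike.
tan α = tan 15° × sin 35° = 0.2679 × 0.5736 = 0.1537
apparent dip = arctan 0.1537 = 8.74°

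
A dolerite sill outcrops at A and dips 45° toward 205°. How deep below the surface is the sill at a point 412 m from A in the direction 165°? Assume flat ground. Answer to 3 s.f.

316 m

The hole lies 40° from the dip direction, so the down-dip offset is 412 × cos 40° = 315.61 m.
Depth = down-dip offset × tan(dip) = 315.61 × tan 45° = 315.61 × 1.0000
Depth = 315.61 m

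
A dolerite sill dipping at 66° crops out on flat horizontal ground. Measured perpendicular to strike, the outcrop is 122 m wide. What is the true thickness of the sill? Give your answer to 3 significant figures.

111 m

True thickness t = w · sin(dip) = 122 × sin 66°
t = 122 × 0.9135 = 111.453 m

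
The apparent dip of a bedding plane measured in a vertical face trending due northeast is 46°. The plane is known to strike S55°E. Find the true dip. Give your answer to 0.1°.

46.4°

β = acute angle between strike S55°E and section due northeast = 80°.
tan(true dip) = tan 46° / sin 80° = 1.0515
δ = arctan(1.0515) = 46.44°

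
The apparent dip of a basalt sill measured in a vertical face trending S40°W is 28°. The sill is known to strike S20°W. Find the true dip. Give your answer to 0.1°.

β = acute angle between strike S20°W and section S40°W = 20°.
tan(true dip) = tan 28° / sin 20° = 1.5546
true dip = arctan 1.5546 = 57.25°

57.2°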